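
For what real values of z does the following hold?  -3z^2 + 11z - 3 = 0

z = 0.2967 or z = 3.3699

Discriminant: (11)^2 - 4*(-3)*(-3) = 85.
Quadratic formula: z = (-11 +/- sqrt(85)) / (-6).
So z = 11/6 - sqrt(85)/6 ~= 0.2967 or z = sqrt(85)/6 + 11/6 ~= 3.3699.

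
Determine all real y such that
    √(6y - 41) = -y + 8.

y = 7

Square both sides: 6y - 41 = (-y + 8)².
Expand and rearrange: y² - 22y + 105 = 0.
Solving gives y = 15 or y = 7.
Check each candidate in the original equation:
  y = 15: √(49) = 7, while -y + 8 = -7 — extraneous.
  y = 7: √(1) = 1, while -y + 8 = 1 — valid.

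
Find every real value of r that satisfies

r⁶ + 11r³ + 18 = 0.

Let u = r³. The equation becomes u² + 11u + 18 = 0.
Factor: (u + 2)(u + 9) = 0, so u = -2 or u = -9.
r³ = -2 gives r = -∛(2) ≈ -1.2599.
r³ = -9 gives r = -∛(9) ≈ -2.0801.

r = -2.0801 or r = -1.2599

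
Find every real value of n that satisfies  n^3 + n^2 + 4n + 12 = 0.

Possible rational roots are divisors of 12. Testing n = -2 gives 0, so (n + 2) is a factor.
Divide: n^3 + n^2 + 4n + 12 = (n + 2)(n^2 - n + 6).
The quadratic n^2 - n + 6 has discriminant -23 < 0, so no further real roots.

n = -2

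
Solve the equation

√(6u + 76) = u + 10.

u = -2

Square both sides: 6u + 76 = (u + 10)².
Expand and rearrange: u² + 14u + 24 = 0.
Solving gives u = -2 or u = -12.
Check each candidate in the original equation:
  u = -2: √(64) = 8, while u + 10 = 8 — valid.
  u = -12: √(4) = 2, while u + 10 = -2 — extraneous.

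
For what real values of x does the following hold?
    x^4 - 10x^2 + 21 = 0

Let u = x^2. The equation becomes u^2 - 10u + 21 = 0.
Factor: (u - 7)(u - 3) = 0, so u = 7 or u = 3.
x^2 = 7 gives x = +/-sqrt(7) ~= +/-2.6458.
x^2 = 3 gives x = +/-sqrt(3) ~= +/-1.7321.

x = -2.6458 or x = -1.7321 or x = 1.7321 or x = 2.6458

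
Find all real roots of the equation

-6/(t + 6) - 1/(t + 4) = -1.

Multiply both sides by (t + 6)(t + 4):
-6(t + 4) - (t + 6) = -(t + 6)(t + 4).
Expand and collect terms: -t² - 3t + 6 = 0.
By the quadratic formula, t = (3 ± √33) / -2, so t ≈ -4.3723 or t ≈ 1.3723.
Neither value makes a denominator zero (t ≠ -6, t ≠ -4), so both are valid.

t = -4.3723 or t = 1.3723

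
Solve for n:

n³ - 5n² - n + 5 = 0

n = -1 or n = 1 or n = 5

Possible rational roots are divisors of 5. Testing n = 5 gives 0, so (n - 5) is a factor.
Divide: n³ - 5n² - n + 5 = (n - 5)(n² - 1).
Factor the quadratic: n = 1 or n = -1.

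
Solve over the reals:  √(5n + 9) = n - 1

n = 8

Square both sides: 5n + 9 = (n - 1)².
Expand and rearrange: n² - 7n - 8 = 0.
Solving gives n = 8 or n = -1.
Check each candidate in the original equation:
  n = 8: √(49) = 7, while n - 1 = 7 — valid.
  n = -1: √(4) = 2, while n - 1 = -2 — extraneous.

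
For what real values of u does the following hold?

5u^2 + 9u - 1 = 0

Discriminant: (9)^2 - 4*5*(-1) = 101.
Quadratic formula: u = (-9 +/- sqrt(101)) / 10.
So u = -9/10 + sqrt(101)/10 ~= 0.105 or u = -sqrt(101)/10 - 9/10 ~= -1.905.

u = -1.905 or u = 0.105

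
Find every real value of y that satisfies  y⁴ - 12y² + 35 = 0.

Let u = y². The equation becomes u² - 12u + 35 = 0.
Factor: (u - 7)(u - 5) = 0, so u = 7 or u = 5.
y² = 7 gives y = ±√(7) ≈ ±2.6458.
y² = 5 gives y = ±√(5) ≈ ±2.2361.

y = -2.6458 or y = -2.2361 or y = 2.2361 or y = 2.6458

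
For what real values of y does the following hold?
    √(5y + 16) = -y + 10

y = 4

Square both sides: 5y + 16 = (-y + 10)².
Expand and rearrange: y² - 25y + 84 = 0.
Solving gives y = 21 or y = 4.
Check each candidate in the original equation:
  y = 21: √(121) = 11, while -y + 10 = -11 — extraneous.
  y = 4: √(36) = 6, while -y + 10 = 6 — valid.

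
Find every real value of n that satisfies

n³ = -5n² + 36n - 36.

Rearrange: n³ + 5n² - 36n + 36 = 0.
Possible rational roots are divisors of 36. Testing n = 3 gives 0, so (n - 3) is a factor.
Divide: n³ + 5n² - 36n + 36 = (n - 3)(n² + 8n - 12).
Apply the quadratic formula to n² + 8n - 12 = 0: n = (-8 ± √112)/2, i.e. n ≈ 1.2915 or n ≈ -9.2915.

n = -9.2915 or n = 1.2915 or n = 3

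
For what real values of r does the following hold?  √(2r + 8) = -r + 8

r = 4

Square both sides: 2r + 8 = (-r + 8)².
Expand and rearrange: r² - 18r + 56 = 0.
Solving gives r = 14 or r = 4.
Check each candidate in the original equation:
  r = 14: √(36) = 6, while -r + 8 = -6 — extraneous.
  r = 4: √(16) = 4, while -r + 8 = 4 — valid.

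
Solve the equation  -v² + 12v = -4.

Rearrange to standard form: -v² + 12v + 4 = 0.
Discriminant: (12)² − 4·(-1)·4 = 160.
Quadratic formula: v = (-12 ± √160) / (-2).
So v = 6 - 2·√(10) ≈ -0.3246 or v = 6 + 2·√(10) ≈ 12.3246.

v = -0.3246 or v = 12.3246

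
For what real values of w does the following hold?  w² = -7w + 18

Bring every term to one side: w² + 7w - 18 = 0.
Factor: (w - 2)(w + 9) = 0.
So w = 2 or w = -9.

w = -9 or w = 2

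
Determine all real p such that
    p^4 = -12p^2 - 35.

Let u = p^2. The equation becomes u^2 + 12u + 35 = 0.
Factor: (u + 5)(u + 7) = 0, so u = -5 or u = -7.
p^2 = -5 < 0 has no real solution.
p^2 = -7 < 0 has no real solution.

No real solutions.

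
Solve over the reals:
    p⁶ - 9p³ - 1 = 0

p = -0.4788 or p = 2.0885

Let u = p³. The equation becomes u² - 9u - 1 = 0.
By the quadratic formula, u = 9/2 + √(85)/2 or u = 9/2 - √(85)/2.
p³ = 9/2 + √(85)/2 gives p = ∛(9/2 + √(85)/2) ≈ 2.0885.
p³ = 9/2 - √(85)/2 gives p = -∛(-9/2 + √(85)/2) ≈ -0.4788.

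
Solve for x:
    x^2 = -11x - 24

x = -8 or x = -3

Bring every term to one side: x^2 + 11x + 24 = 0.
Factor: (x + 8)(x + 3) = 0.
So x = -8 or x = -3.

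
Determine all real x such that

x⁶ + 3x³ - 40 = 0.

Let u = x³. The equation becomes u² + 3u - 40 = 0.
Factor: (u - 5)(u + 8) = 0, so u = 5 or u = -8.
x³ = 5 gives x = ∛(5) ≈ 1.71.
x³ = -8 gives x = -2.

x = -2 or x = 1.71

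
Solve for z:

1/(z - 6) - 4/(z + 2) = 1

z = -5.6847 or z = 6.6847

Multiply both sides by (z - 6)(z + 2):
(z + 2) - 4(z - 6) = (z - 6)(z + 2).
Expand and collect terms: z² - z - 38 = 0.
By the quadratic formula, z = (1 ± √153) / 2, so z ≈ 6.6847 or z ≈ -5.6847.
Neither value makes a denominator zero (z ≠ 6, z ≠ -2), so both are valid.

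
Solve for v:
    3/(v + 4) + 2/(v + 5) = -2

Multiply both sides by (v + 4)(v + 5):
3(v + 5) + 2(v + 4) = -2(v + 4)(v + 5).
Expand and collect terms: -2v^2 - 23v - 63 = 0.
Factor or apply the quadratic formula: v = -7 or v = -4.5.
Neither value makes a denominator zero (v != -4, v != -5), so both are valid.

v = -7 or v = -4.5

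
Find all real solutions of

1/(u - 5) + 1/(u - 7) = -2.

Multiply both sides by (u - 5)(u - 7):
(u - 7) + (u - 5) = -2(u - 5)(u - 7).
Expand and collect terms: -2u² + 22u - 58 = 0.
By the quadratic formula, u = (-22 ± √20) / -4, so u ≈ 4.382 or u ≈ 6.618.
Neither value makes a denominator zero (u ≠ 5, u ≠ 7), so both are valid.

u = 4.382 or u = 6.618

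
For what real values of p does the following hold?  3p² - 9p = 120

Bring every term to one side: 3p² - 9p - 120 = 0.
Factor: 3(p - 8)(p + 5) = 0.
So p = 8 or p = -5.

p = -5 or p = 8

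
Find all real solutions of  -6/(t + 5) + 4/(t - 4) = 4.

Multiply both sides by (t + 5)(t - 4):
-6(t - 4) + 4(t + 5) = 4(t + 5)(t - 4).
Expand and collect terms: 4t² + 6t - 124 = 0.
By the quadratic formula, t = (-6 ± √2020) / 8, so t ≈ 4.8681 or t ≈ -6.3681.
Neither value makes a denominator zero (t ≠ -5, t ≠ 4), so both are valid.

t = -6.3681 or t = 4.8681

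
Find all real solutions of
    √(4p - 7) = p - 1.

p = 2 or p = 4

Square both sides: 4p - 7 = (p - 1)².
Expand and rearrange: p² - 6p + 8 = 0.
Solving gives p = 4 or p = 2.
Check each candidate in the original equation:
  p = 4: √(9) = 3, while p - 1 = 3 — valid.
  p = 2: √(1) = 1, while p - 1 = 1 — valid.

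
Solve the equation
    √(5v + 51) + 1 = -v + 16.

Isolate the radical: √(5v + 51) = -v + 15.
Square both sides: 5v + 51 = (-v + 15)².
Expand and rearrange: v² - 35v + 174 = 0.
Solving gives v = 29 or v = 6.
Check each candidate in the original equation:
  v = 29: √(196) = 14, while -v + 15 = -14 — extraneous.
  v = 6: √(81) = 9, while -v + 15 = 9 — valid.

v = 6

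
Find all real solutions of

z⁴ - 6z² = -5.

z = -2.2361 or z = -1 or z = 1 or z = 2.2361

Let u = z². The equation becomes u² - 6u + 5 = 0.
Factor: (u - 5)(u - 1) = 0, so u = 5 or u = 1.
z² = 5 gives z = ±√(5) ≈ ±2.2361.
z² = 1 gives z = ±1.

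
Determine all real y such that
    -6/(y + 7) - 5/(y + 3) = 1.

y = -16.5208 or y = -4.4792

Multiply both sides by (y + 7)(y + 3):
-6(y + 3) - 5(y + 7) = (y + 7)(y + 3).
Expand and collect terms: y² + 21y + 74 = 0.
By the quadratic formula, y = (-21 ± √145) / 2, so y ≈ -4.4792 or y ≈ -16.5208.
Neither value makes a denominator zero (y ≠ -7, y ≠ -3), so both are valid.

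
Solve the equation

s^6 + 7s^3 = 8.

Let u = s^3. The equation becomes u^2 + 7u - 8 = 0.
Factor: (u - 1)(u + 8) = 0, so u = 1 or u = -8.
s^3 = 1 gives s = 1.
s^3 = -8 gives s = -2.

s = -2 or s = 1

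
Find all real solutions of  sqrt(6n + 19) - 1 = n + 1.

Isolate the radical: sqrt(6n + 19) = n + 2.
Square both sides: 6n + 19 = (n + 2)^2.
Expand and rearrange: n^2 - 2n - 15 = 0.
Solving gives n = 5 or n = -3.
Check each candidate in the original equation:
  n = 5: sqrt(49) = 7, while n + 2 = 7 — valid.
  n = -3: sqrt(1) = 1, while n + 2 = -1 — extraneous.

n = 5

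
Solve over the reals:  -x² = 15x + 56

Bring every term to one side: -x² - 15x - 56 = 0.
Factor: -1(x + 7)(x + 8) = 0.
So x = -7 or x = -8.

x = -8 or x = -7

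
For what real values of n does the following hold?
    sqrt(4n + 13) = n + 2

Square both sides: 4n + 13 = (n + 2)^2.
Expand and rearrange: n^2 - 9 = 0.
Solving gives n = 3 or n = -3.
Check each candidate in the original equation:
  n = 3: sqrt(25) = 5, while n + 2 = 5 — valid.
  n = -3: sqrt(1) = 1, while n + 2 = -1 — extraneous.

n = 3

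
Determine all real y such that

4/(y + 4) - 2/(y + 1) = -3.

Multiply both sides by (y + 4)(y + 1):
4(y + 1) - 2(y + 4) = -3(y + 4)(y + 1).
Expand and collect terms: -3y² - 17y - 8 = 0.
By the quadratic formula, y = (17 ± √193) / -6, so y ≈ -5.1487 or y ≈ -0.5179.
Neither value makes a denominator zero (y ≠ -4, y ≠ -1), so both are valid.

y = -5.1487 or y = -0.5179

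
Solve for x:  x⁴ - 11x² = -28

x = -2.6458 or x = -2 or x = 2 or x = 2.6458

Let u = x². The equation becomes u² - 11u + 28 = 0.
Factor: (u - 7)(u - 4) = 0, so u = 7 or u = 4.
x² = 7 gives x = ±√(7) ≈ ±2.6458.
x² = 4 gives x = ±2.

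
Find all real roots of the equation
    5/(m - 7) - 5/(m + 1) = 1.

Multiply both sides by (m - 7)(m + 1):
5(m + 1) - 5(m - 7) = (m - 7)(m + 1).
Expand and collect terms: m^2 - 6m - 47 = 0.
By the quadratic formula, m = (6 +/- sqrt(224)) / 2, so m ~= 10.4833 or m ~= -4.4833.
Neither value makes a denominator zero (m != 7, m != -1), so both are valid.

m = -4.4833 or m = 10.4833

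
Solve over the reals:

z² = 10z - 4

z = 0.4174 or z = 9.5826

Rearrange to standard form: z² - 10z + 4 = 0.
Discriminant: (-10)² − 4·1·4 = 84.
Quadratic formula: z = (10 ± √84) / 2.
So z = √(21) + 5 ≈ 9.5826 or z = 5 - √(21) ≈ 0.4174.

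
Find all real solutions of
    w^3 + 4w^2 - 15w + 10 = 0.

w = -6.5311 or w = 1 or w = 1.5311

Possible rational roots are divisors of 10. Testing w = 1 gives 0, so (w - 1) is a factor.
Divide: w^3 + 4w^2 - 15w + 10 = (w - 1)(w^2 + 5w - 10).
Apply the quadratic formula to w^2 + 5w - 10 = 0: w = (-5 +/- sqrt(65))/2, i.e. w ~= 1.5311 or w ~= -6.5311.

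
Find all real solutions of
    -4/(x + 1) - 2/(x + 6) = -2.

Multiply both sides by (x + 1)(x + 6):
-4(x + 6) - 2(x + 1) = -2(x + 1)(x + 6).
Expand and collect terms: -2x² - 8x + 14 = 0.
By the quadratic formula, x = (8 ± √176) / -4, so x ≈ -5.3166 or x ≈ 1.3166.
Neither value makes a denominator zero (x ≠ -1, x ≠ -6), so both are valid.

x = -5.3166 or x = 1.3166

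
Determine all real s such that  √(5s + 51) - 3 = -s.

s = -3

Isolate the radical: √(5s + 51) = -s + 3.
Square both sides: 5s + 51 = (-s + 3)².
Expand and rearrange: s² - 11s - 42 = 0.
Solving gives s = 14 or s = -3.
Check each candidate in the original equation:
  s = 14: √(121) = 11, while -s + 3 = -11 — extraneous.
  s = -3: √(36) = 6, while -s + 3 = 6 — valid.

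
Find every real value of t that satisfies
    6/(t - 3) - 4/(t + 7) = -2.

t = -3 or t = -2

Multiply both sides by (t - 3)(t + 7):
6(t + 7) - 4(t - 3) = -2(t - 3)(t + 7).
Expand and collect terms: -2t² - 10t - 12 = 0.
Factor or apply the quadratic formula: t = -3 or t = -2.
Neither value makes a denominator zero (t ≠ 3, t ≠ -7), so both are valid.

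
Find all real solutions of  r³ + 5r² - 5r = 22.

r = -5.1401 or r = -2 or r = 2.1401

Rearrange: r³ + 5r² - 5r - 22 = 0.
Possible rational roots are divisors of -22. Testing r = -2 gives 0, so (r + 2) is a factor.
Divide: r³ + 5r² - 5r - 22 = (r + 2)(r² + 3r - 11).
Apply the quadratic formula to r² + 3r - 11 = 0: r = (-3 ± √53)/2, i.e. r ≈ 2.1401 or r ≈ -5.1401.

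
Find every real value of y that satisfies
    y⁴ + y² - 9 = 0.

y = -1.5942 or y = 1.5942

Let u = y². The equation becomes u² + u - 9 = 0.
By the quadratic formula, u = -1/2 + √(37)/2 or u = -√(37)/2 - 1/2.
y² = -1/2 + √(37)/2 gives y = ±√(-1/2 + √(37)/2) ≈ ±1.5942.
y² = -√(37)/2 - 1/2 < 0 has no real solution.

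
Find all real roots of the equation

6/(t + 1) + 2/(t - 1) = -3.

t = -3.3609 or t = 0.6943

Multiply both sides by (t + 1)(t - 1):
6(t - 1) + 2(t + 1) = -3(t + 1)(t - 1).
Expand and collect terms: -3t² - 8t + 7 = 0.
By the quadratic formula, t = (8 ± √148) / -6, so t ≈ -3.3609 or t ≈ 0.6943.
Neither value makes a denominator zero (t ≠ -1, t ≠ 1), so both are valid.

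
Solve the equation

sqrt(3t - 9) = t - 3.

t = 3 or t = 6

Square both sides: 3t - 9 = (t - 3)^2.
Expand and rearrange: t^2 - 9t + 18 = 0.
Solving gives t = 6 or t = 3.
Check each candidate in the original equation:
  t = 6: sqrt(9) = 3, while t - 3 = 3 — valid.
  t = 3: sqrt(0) = 0, while t - 3 = 0 — valid.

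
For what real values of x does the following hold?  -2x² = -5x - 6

x = -0.886 or x = 3.386

Rearrange to standard form: -2x² + 5x + 6 = 0.
Discriminant: (5)² − 4·(-2)·6 = 73.
Quadratic formula: x = (-5 ± √73) / (-4).
So x = 5/4 - √(73)/4 ≈ -0.886 or x = 5/4 + √(73)/4 ≈ 3.386.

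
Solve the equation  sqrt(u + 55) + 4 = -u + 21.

u = 9

Isolate the radical: sqrt(u + 55) = -u + 17.
Square both sides: u + 55 = (-u + 17)^2.
Expand and rearrange: u^2 - 35u + 234 = 0.
Solving gives u = 26 or u = 9.
Check each candidate in the original equation:
  u = 26: sqrt(81) = 9, while -u + 17 = -9 — extraneous.
  u = 9: sqrt(64) = 8, while -u + 17 = 8 — valid.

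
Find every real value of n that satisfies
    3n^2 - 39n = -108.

Bring every term to one side: 3n^2 - 39n + 108 = 0.
Factor: 3(n - 4)(n - 9) = 0.
So n = 4 or n = 9.

n = 4 or n = 9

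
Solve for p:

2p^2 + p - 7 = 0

Discriminant: (1)^2 - 4*2*(-7) = 57.
Quadratic formula: p = (-1 +/- sqrt(57)) / 4.
So p = -1/4 + sqrt(57)/4 ~= 1.6375 or p = -sqrt(57)/4 - 1/4 ~= -2.1375.

p = -2.1375 or p = 1.6375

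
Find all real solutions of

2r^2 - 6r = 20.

Bring every term to one side: 2r^2 - 6r - 20 = 0.
Factor: 2(r - 5)(r + 2) = 0.
So r = 5 or r = -2.

r = -2 or r = 5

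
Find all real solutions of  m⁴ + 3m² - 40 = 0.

m = -2.2361 or m = 2.2361

Let u = m². The equation becomes u² + 3u - 40 = 0.
Factor: (u - 5)(u + 8) = 0, so u = 5 or u = -8.
m² = 5 gives m = ±√(5) ≈ ±2.2361.
m² = -8 < 0 has no real solution.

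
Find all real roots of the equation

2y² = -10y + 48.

y = -8 or y = 3

Bring every term to one side: 2y² + 10y - 48 = 0.
Factor: 2(y - 3)(y + 8) = 0.
So y = 3 or y = -8.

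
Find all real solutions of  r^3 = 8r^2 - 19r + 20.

r = 5

Rearrange: r^3 - 8r^2 + 19r - 20 = 0.
Possible rational roots are divisors of -20. Testing r = 5 gives 0, so (r - 5) is a factor.
Divide: r^3 - 8r^2 + 19r - 20 = (r - 5)(r^2 - 3r + 4).
The quadratic r^2 - 3r + 4 has discriminant -7 < 0, so no further real roots.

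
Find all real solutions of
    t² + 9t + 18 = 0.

t = -6 or t = -3

Factor: (t + 6)(t + 3) = 0.
So t = -6 or t = -3.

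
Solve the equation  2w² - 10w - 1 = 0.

Discriminant: (-10)² − 4·2·(-1) = 108.
Quadratic formula: w = (10 ± √108) / 4.
So w = 5/2 + 3·√(3)/2 ≈ 5.0981 or w = 5/2 - 3·√(3)/2 ≈ -0.0981.

w = -0.0981 or w = 5.0981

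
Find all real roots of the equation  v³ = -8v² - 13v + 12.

v = -4.6458 or v = -4 or v = 0.6458

Rearrange: v³ + 8v² + 13v - 12 = 0.
Possible rational roots are divisors of -12. Testing v = -4 gives 0, so (v + 4) is a factor.
Divide: v³ + 8v² + 13v - 12 = (v + 4)(v² + 4v - 3).
Apply the quadratic formula to v² + 4v - 3 = 0: v = (-4 ± √28)/2, i.e. v ≈ 0.6458 or v ≈ -4.6458.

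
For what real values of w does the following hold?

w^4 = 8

Let u = w^2. The equation becomes u^2 - 8 = 0.
By the quadratic formula, u = 2*sqrt(2) or u = -2*sqrt(2).
w^2 = 2*sqrt(2) gives w = +/-2**(3/4) ~= +/-1.6818.
w^2 = -2*sqrt(2) < 0 has no real solution.

w = -1.6818 or w = 1.6818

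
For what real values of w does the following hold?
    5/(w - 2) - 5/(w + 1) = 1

w = -3.6533 or w = 4.6533

Multiply both sides by (w - 2)(w + 1):
5(w + 1) - 5(w - 2) = (w - 2)(w + 1).
Expand and collect terms: w^2 - w - 17 = 0.
By the quadratic formula, w = (1 +/- sqrt(69)) / 2, so w ~= 4.6533 or w ~= -3.6533.
Neither value makes a denominator zero (w != 2, w != -1), so both are valid.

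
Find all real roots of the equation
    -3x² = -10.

Rearrange to standard form: -3x² + 10 = 0.
Discriminant: (0)² − 4·(-3)·10 = 120.
Quadratic formula: x = (0 ± √120) / (-6).
So x = -√(30)/3 ≈ -1.8257 or x = √(30)/3 ≈ 1.8257.

x = -1.8257 or x = 1.8257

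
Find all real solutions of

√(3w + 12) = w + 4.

w = -4 or w = -1

Square both sides: 3w + 12 = (w + 4)².
Expand and rearrange: w² + 5w + 4 = 0.
Solving gives w = -1 or w = -4.
Check each candidate in the original equation:
  w = -1: √(9) = 3, while w + 4 = 3 — valid.
  w = -4: √(0) = 0, while w + 4 = 0 — valid.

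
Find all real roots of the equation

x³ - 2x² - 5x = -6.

x = -2 or x = 1 or x = 3

Rearrange: x³ - 2x² - 5x + 6 = 0.
Possible rational roots are divisors of 6. Testing x = 1 gives 0, so (x - 1) is a factor.
Divide: x³ - 2x² - 5x + 6 = (x - 1)(x² - x - 6).
Factor the quadratic: x = 3 or x = -2.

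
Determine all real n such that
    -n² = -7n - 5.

Rearrange to standard form: -n² + 7n + 5 = 0.
Discriminant: (7)² − 4·(-1)·5 = 69.
Quadratic formula: n = (-7 ± √69) / (-2).
So n = 7/2 - √(69)/2 ≈ -0.6533 or n = 7/2 + √(69)/2 ≈ 7.6533.

n = -0.6533 or n = 7.6533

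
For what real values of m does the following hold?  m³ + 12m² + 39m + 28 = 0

Possible rational roots are divisors of 28. Testing m = -4 gives 0, so (m + 4) is a factor.
Divide: m³ + 12m² + 39m + 28 = (m + 4)(m² + 8m + 7).
Factor the quadratic: m = -1 or m = -7.

m = -7 or m = -4 or m = -1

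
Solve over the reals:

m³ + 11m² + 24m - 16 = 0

m = -7.5311 or m = -4 or m = 0.5311

Possible rational roots are divisors of -16. Testing m = -4 gives 0, so (m + 4) is a factor.
Divide: m³ + 11m² + 24m - 16 = (m + 4)(m² + 7m - 4).
Apply the quadratic formula to m² + 7m - 4 = 0: m = (-7 ± √65)/2, i.e. m ≈ 0.5311 or m ≈ -7.5311.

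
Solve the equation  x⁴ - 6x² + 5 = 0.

x = -2.2361 or x = -1 or x = 1 or x = 2.2361

Let u = x². The equation becomes u² - 6u + 5 = 0.
Factor: (u - 1)(u - 5) = 0, so u = 1 or u = 5.
x² = 1 gives x = ±1.
x² = 5 gives x = ±√(5) ≈ ±2.2361.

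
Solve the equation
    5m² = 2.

m = -0.6325 or m = 0.6325

Rearrange to standard form: 5m² - 2 = 0.
Discriminant: (0)² − 4·5·(-2) = 40.
Quadratic formula: m = (0 ± √40) / 10.
So m = √(10)/5 ≈ 0.6325 or m = -√(10)/5 ≈ -0.6325.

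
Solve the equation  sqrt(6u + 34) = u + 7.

Square both sides: 6u + 34 = (u + 7)^2.
Expand and rearrange: u^2 + 8u + 15 = 0.
Solving gives u = -3 or u = -5.
Check each candidate in the original equation:
  u = -3: sqrt(16) = 4, while u + 7 = 4 — valid.
  u = -5: sqrt(4) = 2, while u + 7 = 2 — valid.

u = -5 or u = -3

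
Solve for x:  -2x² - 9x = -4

x = -4.9075 or x = 0.4075

Rearrange to standard form: -2x² - 9x + 4 = 0.
Discriminant: (-9)² − 4·(-2)·4 = 113.
Quadratic formula: x = (9 ± √113) / (-4).
So x = -√(113)/4 - 9/4 ≈ -4.9075 or x = -9/4 + √(113)/4 ≈ 0.4075.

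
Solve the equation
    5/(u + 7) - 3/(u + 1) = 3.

u = -4.7208 or u = -2.6126

Multiply both sides by (u + 7)(u + 1):
5(u + 1) - 3(u + 7) = 3(u + 7)(u + 1).
Expand and collect terms: 3u² + 22u + 37 = 0.
By the quadratic formula, u = (-22 ± √40) / 6, so u ≈ -2.6126 or u ≈ -4.7208.
Neither value makes a denominator zero (u ≠ -7, u ≠ -1), so both are valid.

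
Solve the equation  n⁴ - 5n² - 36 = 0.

n = -3 or n = 3

Let u = n². The equation becomes u² - 5u - 36 = 0.
Factor: (u - 9)(u + 4) = 0, so u = 9 or u = -4.
n² = 9 gives n = ±3.
n² = -4 < 0 has no real solution.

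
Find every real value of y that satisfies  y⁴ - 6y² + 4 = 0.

y = -2.2882 or y = -0.874 or y = 0.874 or y = 2.2882

Let u = y². The equation becomes u² - 6u + 4 = 0.
By the quadratic formula, u = √(5) + 3 or u = 3 - √(5).
y² = √(5) + 3 gives y = ±√(√(5) + 3) ≈ ±2.2882.
y² = 3 - √(5) gives y = ±√(3 - √(5)) ≈ ±0.874.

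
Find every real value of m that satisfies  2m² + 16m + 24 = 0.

Factor: 2(m + 6)(m + 2) = 0.
So m = -6 or m = -2.

m = -6 or m = -2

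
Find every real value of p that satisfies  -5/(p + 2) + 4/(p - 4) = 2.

Multiply both sides by (p + 2)(p - 4):
-5(p - 4) + 4(p + 2) = 2(p + 2)(p - 4).
Expand and collect terms: 2p^2 - 3p - 44 = 0.
Factor or apply the quadratic formula: p = 5.5 or p = -4.
Neither value makes a denominator zero (p != -2, p != 4), so both are valid.

p = -4 or p = 5.5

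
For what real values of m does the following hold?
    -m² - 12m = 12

Rearrange to standard form: -m² - 12m - 12 = 0.
Discriminant: (-12)² − 4·(-1)·(-12) = 96.
Quadratic formula: m = (12 ± √96) / (-2).
So m = -6 - 2·√(6) ≈ -10.899 or m = -6 + 2·√(6) ≈ -1.101.

m = -10.899 or m = -1.101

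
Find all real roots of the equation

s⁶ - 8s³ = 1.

Let u = s³. The equation becomes u² - 8u - 1 = 0.
By the quadratic formula, u = 4 + √(17) or u = 4 - √(17).
s³ = 4 + √(17) gives s = ∛(4 + √(17)) ≈ 2.0102.
s³ = 4 - √(17) gives s = -∛(-4 + √(17)) ≈ -0.4975.

s = -0.4975 or s = 2.0102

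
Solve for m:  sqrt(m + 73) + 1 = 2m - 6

Isolate the radical: sqrt(m + 73) = 2m - 7.
Square both sides: m + 73 = (2m - 7)^2.
Expand and rearrange: 4m^2 - 29m - 24 = 0.
Solving gives m = 8 or m = -0.75.
Check each candidate in the original equation:
  m = 8: sqrt(81) = 9, while 2m - 7 = 9 — valid.
  m = -0.75: sqrt(72.25) = 8.5, while 2m - 7 = -8.5 — extraneous.

m = 8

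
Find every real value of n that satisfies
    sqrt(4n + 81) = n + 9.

Square both sides: 4n + 81 = (n + 9)^2.
Expand and rearrange: n^2 + 14n = 0.
Solving gives n = 0 or n = -14.
Check each candidate in the original equation:
  n = 0: sqrt(81) = 9, while n + 9 = 9 — valid.
  n = -14: sqrt(25) = 5, while n + 9 = -5 — extraneous.

n = 0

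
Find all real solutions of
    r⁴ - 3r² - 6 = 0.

r = -2.091 or r = 2.091

Let u = r². The equation becomes u² - 3u - 6 = 0.
By the quadratic formula, u = 3/2 + √(33)/2 or u = 3/2 - √(33)/2.
r² = 3/2 + √(33)/2 gives r = ±√(3/2 + √(33)/2) ≈ ±2.091.
r² = 3/2 - √(33)/2 < 0 has no real solution.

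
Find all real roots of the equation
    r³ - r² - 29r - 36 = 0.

r = -4 or r = -1.4051 or r = 6.4051

Possible rational roots are divisors of -36. Testing r = -4 gives 0, so (r + 4) is a factor.
Divide: r³ - r² - 29r - 36 = (r + 4)(r² - 5r - 9).
Apply the quadratic formula to r² - 5r - 9 = 0: r = (5 ± √61)/2, i.e. r ≈ 6.4051 or r ≈ -1.4051.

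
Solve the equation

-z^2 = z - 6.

Bring every term to one side: -z^2 - z + 6 = 0.
Factor: -1(z + 3)(z - 2) = 0.
So z = -3 or z = 2.

z = -3 or z = 2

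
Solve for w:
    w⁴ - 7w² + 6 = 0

Let u = w². The equation becomes u² - 7u + 6 = 0.
Factor: (u - 6)(u - 1) = 0, so u = 6 or u = 1.
w² = 6 gives w = ±√(6) ≈ ±2.4495.
w² = 1 gives w = ±1.

w = -2.4495 or w = -1 or w = 1 or w = 2.4495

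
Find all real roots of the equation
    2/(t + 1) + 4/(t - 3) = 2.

Multiply both sides by (t + 1)(t - 3):
2(t - 3) + 4(t + 1) = 2(t + 1)(t - 3).
Expand and collect terms: 2t^2 - 10t - 4 = 0.
By the quadratic formula, t = (10 +/- sqrt(132)) / 4, so t ~= 5.3723 or t ~= -0.3723.
Neither value makes a denominator zero (t != -1, t != 3), so both are valid.

t = -0.3723 or t = 5.3723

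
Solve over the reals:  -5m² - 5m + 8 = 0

Discriminant: (-5)² − 4·(-5)·8 = 185.
Quadratic formula: m = (5 ± √185) / (-10).
So m = -√(185)/10 - 1/2 ≈ -1.8601 or m = -1/2 + √(185)/10 ≈ 0.8601.

m = -1.8601 or m = 0.8601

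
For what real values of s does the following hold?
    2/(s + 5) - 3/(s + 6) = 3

s = -6.7208 or s = -4.6126

Multiply both sides by (s + 5)(s + 6):
2(s + 6) - 3(s + 5) = 3(s + 5)(s + 6).
Expand and collect terms: 3s² + 34s + 93 = 0.
By the quadratic formula, s = (-34 ± √40) / 6, so s ≈ -4.6126 or s ≈ -6.7208.
Neither value makes a denominator zero (s ≠ -5, s ≠ -6), so both are valid.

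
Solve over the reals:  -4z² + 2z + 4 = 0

Discriminant: (2)² − 4·(-4)·4 = 68.
Quadratic formula: z = (-2 ± √68) / (-8).
So z = 1/4 - √(17)/4 ≈ -0.7808 or z = 1/4 + √(17)/4 ≈ 1.2808.

z = -0.7808 or z = 1.2808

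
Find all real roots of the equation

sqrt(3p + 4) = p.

p = 4

Square both sides: 3p + 4 = (p)^2.
Expand and rearrange: p^2 - 3p - 4 = 0.
Solving gives p = 4 or p = -1.
Check each candidate in the original equation:
  p = 4: sqrt(16) = 4, while p = 4 — valid.
  p = -1: sqrt(1) = 1, while p = -1 — extraneous.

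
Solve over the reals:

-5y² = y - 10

Rearrange to standard form: -5y² - y + 10 = 0.
Discriminant: (-1)² − 4·(-5)·10 = 201.
Quadratic formula: y = (1 ± √201) / (-10).
So y = -√(201)/10 - 1/10 ≈ -1.5177 or y = -1/10 + √(201)/10 ≈ 1.3177.

y = -1.5177 or y = 1.3177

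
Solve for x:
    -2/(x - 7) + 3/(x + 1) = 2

Multiply both sides by (x - 7)(x + 1):
-2(x + 1) + 3(x - 7) = 2(x - 7)(x + 1).
Expand and collect terms: 2x² - 13x + 9 = 0.
By the quadratic formula, x = (13 ± √97) / 4, so x ≈ 5.7122 or x ≈ 0.7878.
Neither value makes a denominator zero (x ≠ 7, x ≠ -1), so both are valid.

x = 0.7878 or x = 5.7122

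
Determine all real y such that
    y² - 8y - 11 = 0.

y = -1.1962 or y = 9.1962

Discriminant: (-8)² − 4·1·(-11) = 108.
Quadratic formula: y = (8 ± √108) / 2.
So y = 4 + 3·√(3) ≈ 9.1962 or y = 4 - 3·√(3) ≈ -1.1962.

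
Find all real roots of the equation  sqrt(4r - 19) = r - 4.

Square both sides: 4r - 19 = (r - 4)^2.
Expand and rearrange: r^2 - 12r + 35 = 0.
Solving gives r = 7 or r = 5.
Check each candidate in the original equation:
  r = 7: sqrt(9) = 3, while r - 4 = 3 — valid.
  r = 5: sqrt(1) = 1, while r - 4 = 1 — valid.

r = 5 or r = 7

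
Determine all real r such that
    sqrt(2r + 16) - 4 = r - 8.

r = 10

Isolate the radical: sqrt(2r + 16) = r - 4.
Square both sides: 2r + 16 = (r - 4)^2.
Expand and rearrange: r^2 - 10r = 0.
Solving gives r = 10 or r = 0.
Check each candidate in the original equation:
  r = 10: sqrt(36) = 6, while r - 4 = 6 — valid.
  r = 0: sqrt(16) = 4, while r - 4 = -4 — extraneous.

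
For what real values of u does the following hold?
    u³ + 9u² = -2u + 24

Rearrange: u³ + 9u² + 2u - 24 = 0.
Possible rational roots are divisors of -24. Testing u = -2 gives 0, so (u + 2) is a factor.
Divide: u³ + 9u² + 2u - 24 = (u + 2)(u² + 7u - 12).
Apply the quadratic formula to u² + 7u - 12 = 0: u = (-7 ± √97)/2, i.e. u ≈ 1.4244 or u ≈ -8.4244.

u = -8.4244 or u = -2 or u = 1.4244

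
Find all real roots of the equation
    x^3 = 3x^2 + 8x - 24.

Rearrange: x^3 - 3x^2 - 8x + 24 = 0.
Possible rational roots are divisors of 24. Testing x = 3 gives 0, so (x - 3) is a factor.
Divide: x^3 - 3x^2 - 8x + 24 = (x - 3)(x^2 - 8).
Apply the quadratic formula to x^2 - 8 = 0: x = (0 +/- sqrt(32))/2, i.e. x ~= 2.8284 or x ~= -2.8284.

x = -2.8284 or x = 2.8284 or x = 3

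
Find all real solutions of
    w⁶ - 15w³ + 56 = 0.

Let u = w³. The equation becomes u² - 15u + 56 = 0.
Factor: (u - 7)(u - 8) = 0, so u = 7 or u = 8.
w³ = 7 gives w = ∛(7) ≈ 1.9129.
w³ = 8 gives w = 2.

w = 1.9129 or w = 2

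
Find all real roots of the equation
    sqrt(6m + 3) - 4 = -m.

Isolate the radical: sqrt(6m + 3) = -m + 4.
Square both sides: 6m + 3 = (-m + 4)^2.
Expand and rearrange: m^2 - 14m + 13 = 0.
Solving gives m = 13 or m = 1.
Check each candidate in the original equation:
  m = 13: sqrt(81) = 9, while -m + 4 = -9 — extraneous.
  m = 1: sqrt(9) = 3, while -m + 4 = 3 — valid.

m = 1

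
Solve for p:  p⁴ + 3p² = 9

p = -1.3617 or p = 1.3617

Let u = p². The equation becomes u² + 3u - 9 = 0.
By the quadratic formula, u = -3/2 + 3·√(5)/2 or u = -3·√(5)/2 - 3/2.
p² = -3/2 + 3·√(5)/2 gives p = ±√(-3/2 + 3·√(5)/2) ≈ ±1.3617.
p² = -3·√(5)/2 - 3/2 < 0 has no real solution.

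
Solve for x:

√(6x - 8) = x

Square both sides: 6x - 8 = (x)².
Expand and rearrange: x² - 6x + 8 = 0.
Solving gives x = 4 or x = 2.
Check each candidate in the original equation:
  x = 4: √(16) = 4, while x = 4 — valid.
  x = 2: √(4) = 2, while x = 2 — valid.

x = 2 or x = 4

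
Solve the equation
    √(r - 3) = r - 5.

r = 7

Square both sides: r - 3 = (r - 5)².
Expand and rearrange: r² - 11r + 28 = 0.
Solving gives r = 7 or r = 4.
Check each candidate in the original equation:
  r = 7: √(4) = 2, while r - 5 = 2 — valid.
  r = 4: √(1) = 1, while r - 5 = -1 — extraneous.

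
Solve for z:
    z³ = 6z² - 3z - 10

Rearrange: z³ - 6z² + 3z + 10 = 0.
Possible rational roots are divisors of 10. Testing z = -1 gives 0, so (z + 1) is a factor.
Divide: z³ - 6z² + 3z + 10 = (z + 1)(z² - 7z + 10).
Factor the quadratic: z = 5 or z = 2.

z = -1 or z = 2 or z = 5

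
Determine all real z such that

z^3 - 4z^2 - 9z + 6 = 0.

Possible rational roots are divisors of 6. Testing z = -2 gives 0, so (z + 2) is a factor.
Divide: z^3 - 4z^2 - 9z + 6 = (z + 2)(z^2 - 6z + 3).
Apply the quadratic formula to z^2 - 6z + 3 = 0: z = (6 +/- sqrt(24))/2, i.e. z ~= 5.4495 or z ~= 0.5505.

z = -2 or z = 0.5505 or z = 5.4495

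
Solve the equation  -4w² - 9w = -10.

Rearrange to standard form: -4w² - 9w + 10 = 0.
Discriminant: (-9)² − 4·(-4)·10 = 241.
Quadratic formula: w = (9 ± √241) / (-8).
So w = -√(241)/8 - 9/8 ≈ -3.0655 or w = -9/8 + √(241)/8 ≈ 0.8155.

w = -3.0655 or w = 0.8155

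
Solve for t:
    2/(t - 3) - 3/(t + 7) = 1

t = -9.5887 or t = 4.5887

Multiply both sides by (t - 3)(t + 7):
2(t + 7) - 3(t - 3) = (t - 3)(t + 7).
Expand and collect terms: t² + 5t - 44 = 0.
By the quadratic formula, t = (-5 ± √201) / 2, so t ≈ 4.5887 or t ≈ -9.5887.
Neither value makes a denominator zero (t ≠ 3, t ≠ -7), so both are valid.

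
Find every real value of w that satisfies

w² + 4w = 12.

Bring every term to one side: w² + 4w - 12 = 0.
Factor: (w + 6)(w - 2) = 0.
So w = -6 or w = 2.

w = -6 or w = 2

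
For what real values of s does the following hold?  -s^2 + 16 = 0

Factor: -1(s - 4)(s + 4) = 0.
So s = 4 or s = -4.

s = -4 or s = 4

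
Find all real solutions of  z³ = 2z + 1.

z = -1 or z = -0.618 or z = 1.618

Rearrange: z³ - 2z - 1 = 0.
Possible rational roots are divisors of -1. Testing z = -1 gives 0, so (z + 1) is a factor.
Divide: z³ - 2z - 1 = (z + 1)(z² - z - 1).
Apply the quadratic formula to z² - z - 1 = 0: z = (1 ± √5)/2, i.e. z ≈ 1.618 or z ≈ -0.618.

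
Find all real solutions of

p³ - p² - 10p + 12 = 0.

p = -3.2361 or p = 1.2361 or p = 3

Possible rational roots are divisors of 12. Testing p = 3 gives 0, so (p - 3) is a factor.
Divide: p³ - p² - 10p + 12 = (p - 3)(p² + 2p - 4).
Apply the quadratic formula to p² + 2p - 4 = 0: p = (-2 ± √20)/2, i.e. p ≈ 1.2361 or p ≈ -3.2361.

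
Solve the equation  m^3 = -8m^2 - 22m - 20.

Rearrange: m^3 + 8m^2 + 22m + 20 = 0.
Possible rational roots are divisors of 20. Testing m = -2 gives 0, so (m + 2) is a factor.
Divide: m^3 + 8m^2 + 22m + 20 = (m + 2)(m^2 + 6m + 10).
The quadratic m^2 + 6m + 10 has discriminant -4 < 0, so no further real roots.

m = -2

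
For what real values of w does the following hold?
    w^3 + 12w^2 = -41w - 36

Rearrange: w^3 + 12w^2 + 41w + 36 = 0.
Possible rational roots are divisors of 36. Testing w = -4 gives 0, so (w + 4) is a factor.
Divide: w^3 + 12w^2 + 41w + 36 = (w + 4)(w^2 + 8w + 9).
Apply the quadratic formula to w^2 + 8w + 9 = 0: w = (-8 +/- sqrt(28))/2, i.e. w ~= -1.3542 or w ~= -6.6458.

w = -6.6458 or w = -4 or w = -1.3542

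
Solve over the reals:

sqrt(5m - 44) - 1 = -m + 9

m = 9

Isolate the radical: sqrt(5m - 44) = -m + 10.
Square both sides: 5m - 44 = (-m + 10)^2.
Expand and rearrange: m^2 - 25m + 144 = 0.
Solving gives m = 16 or m = 9.
Check each candidate in the original equation:
  m = 16: sqrt(36) = 6, while -m + 10 = -6 — extraneous.
  m = 9: sqrt(1) = 1, while -m + 10 = 1 — valid.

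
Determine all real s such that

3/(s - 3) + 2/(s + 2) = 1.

Multiply both sides by (s - 3)(s + 2):
3(s + 2) + 2(s - 3) = (s - 3)(s + 2).
Expand and collect terms: s² - 6s - 6 = 0.
By the quadratic formula, s = (6 ± √60) / 2, so s ≈ 6.873 or s ≈ -0.873.
Neither value makes a denominator zero (s ≠ 3, s ≠ -2), so both are valid.

s = -0.873 or s = 6.873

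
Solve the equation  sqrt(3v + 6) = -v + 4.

Square both sides: 3v + 6 = (-v + 4)^2.
Expand and rearrange: v^2 - 11v + 10 = 0.
Solving gives v = 10 or v = 1.
Check each candidate in the original equation:
  v = 10: sqrt(36) = 6, while -v + 4 = -6 — extraneous.
  v = 1: sqrt(9) = 3, while -v + 4 = 3 — valid.

v = 1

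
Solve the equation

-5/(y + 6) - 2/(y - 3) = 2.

y = -8.7329 or y = 2.2329

Multiply both sides by (y + 6)(y - 3):
-5(y - 3) - 2(y + 6) = 2(y + 6)(y - 3).
Expand and collect terms: 2y^2 + 13y - 39 = 0.
By the quadratic formula, y = (-13 +/- sqrt(481)) / 4, so y ~= 2.2329 or y ~= -8.7329.
Neither value makes a denominator zero (y != -6, y != 3), so both are valid.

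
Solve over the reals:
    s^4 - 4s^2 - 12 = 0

s = -2.4495 or s = 2.4495

Let u = s^2. The equation becomes u^2 - 4u - 12 = 0.
Factor: (u + 2)(u - 6) = 0, so u = -2 or u = 6.
s^2 = -2 < 0 has no real solution.
s^2 = 6 gives s = +/-sqrt(6) ~= +/-2.4495.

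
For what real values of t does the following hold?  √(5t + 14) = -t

Square both sides: 5t + 14 = (-t)².
Expand and rearrange: t² - 5t - 14 = 0.
Solving gives t = 7 or t = -2.
Check each candidate in the original equation:
  t = 7: √(49) = 7, while -t = -7 — extraneous.
  t = -2: √(4) = 2, while -t = 2 — valid.

t = -2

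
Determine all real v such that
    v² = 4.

Bring every term to one side: v² - 4 = 0.
Factor: (v - 2)(v + 2) = 0.
So v = 2 or v = -2.

v = -2 or v = 2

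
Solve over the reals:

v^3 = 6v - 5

v = -2.7913 or v = 1 or v = 1.7913

Rearrange: v^3 - 6v + 5 = 0.
Possible rational roots are divisors of 5. Testing v = 1 gives 0, so (v - 1) is a factor.
Divide: v^3 - 6v + 5 = (v - 1)(v^2 + v - 5).
Apply the quadratic formula to v^2 + v - 5 = 0: v = (-1 +/- sqrt(21))/2, i.e. v ~= 1.7913 or v ~= -2.7913.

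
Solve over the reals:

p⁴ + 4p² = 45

p = -2.2361 or p = 2.2361

Let u = p². The equation becomes u² + 4u - 45 = 0.
Factor: (u - 5)(u + 9) = 0, so u = 5 or u = -9.
p² = 5 gives p = ±√(5) ≈ ±2.2361.
p² = -9 < 0 has no real solution.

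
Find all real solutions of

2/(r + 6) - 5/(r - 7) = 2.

Multiply both sides by (r + 6)(r - 7):
2(r - 7) - 5(r + 6) = 2(r + 6)(r - 7).
Expand and collect terms: 2r^2 + r - 40 = 0.
By the quadratic formula, r = (-1 +/- sqrt(321)) / 4, so r ~= 4.2291 or r ~= -4.7291.
Neither value makes a denominator zero (r != -6, r != 7), so both are valid.

r = -4.7291 or r = 4.2291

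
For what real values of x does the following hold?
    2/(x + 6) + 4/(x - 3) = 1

x = -4.6847 or x = 7.6847

Multiply both sides by (x + 6)(x - 3):
2(x - 3) + 4(x + 6) = (x + 6)(x - 3).
Expand and collect terms: x^2 - 3x - 36 = 0.
By the quadratic formula, x = (3 +/- sqrt(153)) / 2, so x ~= 7.6847 or x ~= -4.6847.
Neither value makes a denominator zero (x != -6, x != 3), so both are valid.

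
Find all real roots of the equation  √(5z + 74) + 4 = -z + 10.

z = -2

Isolate the radical: √(5z + 74) = -z + 6.
Square both sides: 5z + 74 = (-z + 6)².
Expand and rearrange: z² - 17z - 38 = 0.
Solving gives z = 19 or z = -2.
Check each candidate in the original equation:
  z = 19: √(169) = 13, while -z + 6 = -13 — extraneous.
  z = -2: √(64) = 8, while -z + 6 = 8 — valid.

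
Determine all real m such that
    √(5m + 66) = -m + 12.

m = 3

Square both sides: 5m + 66 = (-m + 12)².
Expand and rearrange: m² - 29m + 78 = 0.
Solving gives m = 26 or m = 3.
Check each candidate in the original equation:
  m = 26: √(196) = 14, while -m + 12 = -14 — extraneous.
  m = 3: √(81) = 9, while -m + 12 = 9 — valid.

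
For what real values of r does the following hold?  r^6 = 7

Let u = r^3. The equation becomes u^2 - 7 = 0.
By the quadratic formula, u = sqrt(7) or u = -sqrt(7).
r^3 = sqrt(7) gives r = (sqrt(7))^(1/3) ~= 1.3831.
r^3 = -sqrt(7) gives r = -(sqrt(7))^(1/3) ~= -1.3831.

r = -1.3831 or r = 1.3831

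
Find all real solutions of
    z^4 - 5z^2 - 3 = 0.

z = -2.354 or z = 2.354

Let u = z^2. The equation becomes u^2 - 5u - 3 = 0.
By the quadratic formula, u = 5/2 + sqrt(37)/2 or u = 5/2 - sqrt(37)/2.
z^2 = 5/2 + sqrt(37)/2 gives z = +/-sqrt(5/2 + sqrt(37)/2) ~= +/-2.354.
z^2 = 5/2 - sqrt(37)/2 < 0 has no real solution.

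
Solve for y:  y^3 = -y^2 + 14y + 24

Rearrange: y^3 + y^2 - 14y - 24 = 0.
Possible rational roots are divisors of -24. Testing y = -2 gives 0, so (y + 2) is a factor.
Divide: y^3 + y^2 - 14y - 24 = (y + 2)(y^2 - y - 12).
Factor the quadratic: y = 4 or y = -3.

y = -3 or y = -2 or y = 4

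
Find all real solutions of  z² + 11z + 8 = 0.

z = -10.217 or z = -0.783

Discriminant: (11)² − 4·1·8 = 89.
Quadratic formula: z = (-11 ± √89) / 2.
So z = -11/2 + √(89)/2 ≈ -0.783 or z = -11/2 - √(89)/2 ≈ -10.217.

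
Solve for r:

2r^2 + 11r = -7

r = -4.7656 or r = -0.7344

Rearrange to standard form: 2r^2 + 11r + 7 = 0.
Discriminant: (11)^2 - 4*2*7 = 65.
Quadratic formula: r = (-11 +/- sqrt(65)) / 4.
So r = -11/4 + sqrt(65)/4 ~= -0.7344 or r = -11/4 - sqrt(65)/4 ~= -4.7656.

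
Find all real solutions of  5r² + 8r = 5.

Rearrange to standard form: 5r² + 8r - 5 = 0.
Discriminant: (8)² − 4·5·(-5) = 164.
Quadratic formula: r = (-8 ± √164) / 10.
So r = -4/5 + √(41)/5 ≈ 0.4806 or r = -√(41)/5 - 4/5 ≈ -2.0806.

r = -2.0806 or r = 0.4806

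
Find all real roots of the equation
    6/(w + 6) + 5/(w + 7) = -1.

w = -17.4772 or w = -6.5228

Multiply both sides by (w + 6)(w + 7):
6(w + 7) + 5(w + 6) = -(w + 6)(w + 7).
Expand and collect terms: -w² - 24w - 114 = 0.
By the quadratic formula, w = (24 ± √120) / -2, so w ≈ -17.4772 or w ≈ -6.5228.
Neither value makes a denominator zero (w ≠ -6, w ≠ -7), so both are valid.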